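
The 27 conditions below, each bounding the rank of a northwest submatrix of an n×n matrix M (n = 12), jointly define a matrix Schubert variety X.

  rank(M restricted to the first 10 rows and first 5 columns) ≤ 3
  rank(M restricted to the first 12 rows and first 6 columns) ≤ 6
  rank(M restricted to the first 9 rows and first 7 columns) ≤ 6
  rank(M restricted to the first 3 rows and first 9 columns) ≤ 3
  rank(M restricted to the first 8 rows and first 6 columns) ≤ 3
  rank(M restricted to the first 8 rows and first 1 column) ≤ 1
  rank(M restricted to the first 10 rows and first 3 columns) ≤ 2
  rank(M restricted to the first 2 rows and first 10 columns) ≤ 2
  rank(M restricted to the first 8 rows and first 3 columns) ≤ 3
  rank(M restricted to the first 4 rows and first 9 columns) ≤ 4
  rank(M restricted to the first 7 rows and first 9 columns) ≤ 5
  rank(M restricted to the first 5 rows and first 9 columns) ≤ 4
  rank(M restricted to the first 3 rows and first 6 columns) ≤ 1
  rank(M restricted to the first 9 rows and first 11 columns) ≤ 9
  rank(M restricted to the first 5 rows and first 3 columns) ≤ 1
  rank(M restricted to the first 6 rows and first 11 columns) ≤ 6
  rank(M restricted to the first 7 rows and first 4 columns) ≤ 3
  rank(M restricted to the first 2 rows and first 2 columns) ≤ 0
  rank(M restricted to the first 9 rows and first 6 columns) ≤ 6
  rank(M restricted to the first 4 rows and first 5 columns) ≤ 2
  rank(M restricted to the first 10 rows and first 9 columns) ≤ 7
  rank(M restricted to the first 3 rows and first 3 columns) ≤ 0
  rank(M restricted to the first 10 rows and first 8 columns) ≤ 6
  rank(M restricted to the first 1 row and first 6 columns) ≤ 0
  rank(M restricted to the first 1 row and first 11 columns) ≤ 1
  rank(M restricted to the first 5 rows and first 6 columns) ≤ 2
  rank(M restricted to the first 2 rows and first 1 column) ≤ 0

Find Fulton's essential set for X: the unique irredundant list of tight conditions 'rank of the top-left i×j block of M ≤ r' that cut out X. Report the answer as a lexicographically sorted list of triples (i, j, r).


Recovering R(i,j) via the rank-extension bound from the 27 conditions:

  i=1: 0 | 0 | 0 | 0 | 0 | 0 | 1 | 1 | 1 | 1 | 1 | 1
  i=2: 0 | 0 | 0 | 1 | 1 | 1 | 2 | 2 | 2 | 2 | 2 | 2
  i=3: 0 | 0 | 0 | 1 | 1 | 1 | 2 | 3 | 3 | 3 | 3 | 3
  i=4: 1 | 1 | 1 | 2 | 2 | 2 | 3 | 4 | 4 | 4 | 4 | 4
  i=5: 1 | 1 | 1 | 2 | 2 | 2 | 3 | 4 | 4 | 5 | 5 | 5
  i=6: 1 | 2 | 2 | 3 | 3 | 3 | 4 | 5 | 5 | 6 | 6 | 6
  i=7: 1 | 2 | 2 | 3 | 3 | 3 | 4 | 5 | 5 | 6 | 7 | 7
  i=8: 1 | 2 | 2 | 3 | 3 | 3 | 4 | 5 | 6 | 7 | 8 | 8
  i=9: 1 | 2 | 2 | 3 | 3 | 4 | 5 | 6 | 7 | 8 | 9 | 9
  i=10: 1 | 2 | 2 | 3 | 3 | 4 | 5 | 6 | 7 | 8 | 9 | 10
  i=11: 1 | 2 | 3 | 4 | 4 | 5 | 6 | 7 | 8 | 9 | 10 | 11
  i=12: 1 | 2 | 3 | 4 | 5 | 6 | 7 | 8 | 9 | 10 | 11 | 12

the unique w with this rank table is (7, 4, 8, 1, 10, 2, 11, 9, 6, 12, 3, 5).

Fulton essential set (10 of the 30 Rothe cells):

[(1, 6, 0), (3, 3, 0), (3, 6, 1), (5, 3, 1), (5, 6, 2), (5, 9, 4), (7, 9, 5), (8, 6, 3), (10, 3, 2), (10, 5, 3)]


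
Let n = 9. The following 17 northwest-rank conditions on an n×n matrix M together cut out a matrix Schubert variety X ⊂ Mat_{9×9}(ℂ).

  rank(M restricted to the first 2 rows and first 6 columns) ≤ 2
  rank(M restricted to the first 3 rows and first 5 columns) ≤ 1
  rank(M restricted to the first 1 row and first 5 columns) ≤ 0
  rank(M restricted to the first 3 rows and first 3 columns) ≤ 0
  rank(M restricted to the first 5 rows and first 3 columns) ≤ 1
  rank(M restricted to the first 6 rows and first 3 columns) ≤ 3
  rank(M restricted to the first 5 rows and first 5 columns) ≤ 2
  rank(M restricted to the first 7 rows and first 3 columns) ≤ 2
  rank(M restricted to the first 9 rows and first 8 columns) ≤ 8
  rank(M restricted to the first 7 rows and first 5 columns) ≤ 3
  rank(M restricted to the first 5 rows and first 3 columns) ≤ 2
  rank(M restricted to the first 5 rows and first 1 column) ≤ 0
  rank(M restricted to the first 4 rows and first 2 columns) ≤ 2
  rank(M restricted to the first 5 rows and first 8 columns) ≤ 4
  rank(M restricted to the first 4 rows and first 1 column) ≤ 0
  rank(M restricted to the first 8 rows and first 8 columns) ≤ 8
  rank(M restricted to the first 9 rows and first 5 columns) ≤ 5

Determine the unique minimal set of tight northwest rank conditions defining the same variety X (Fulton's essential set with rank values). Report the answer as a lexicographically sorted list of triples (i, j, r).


Computing R[i][j] = min implied NW-rank bound (n=9, 17 conditions):

  0, 0, 0, 0, 0, 1, 1, 1, 1
  0, 0, 0, 1, 1, 2, 2, 2, 2
  0, 0, 0, 1, 1, 2, 3, 3, 3
  0, 1, 1, 2, 2, 3, 4, 4, 4
  0, 1, 1, 2, 2, 3, 4, 4, 5
  1, 2, 2, 3, 3, 4, 5, 5, 6
  1, 2, 2, 3, 3, 4, 5, 6, 7
  1, 2, 3, 4, 4, 5, 6, 7, 8
  1, 2, 3, 4, 5, 6, 7, 8, 9

giving w = (6, 4, 7, 2, 9, 1, 8, 3, 5) via Δ²R.

ℓ(w)=19; the 9 essential cells (i,j,r):

[(1, 5, 0), (3, 3, 0), (3, 5, 1), (5, 1, 0), (5, 3, 1), (5, 5, 2), (5, 8, 4), (7, 3, 2), (7, 5, 3)]


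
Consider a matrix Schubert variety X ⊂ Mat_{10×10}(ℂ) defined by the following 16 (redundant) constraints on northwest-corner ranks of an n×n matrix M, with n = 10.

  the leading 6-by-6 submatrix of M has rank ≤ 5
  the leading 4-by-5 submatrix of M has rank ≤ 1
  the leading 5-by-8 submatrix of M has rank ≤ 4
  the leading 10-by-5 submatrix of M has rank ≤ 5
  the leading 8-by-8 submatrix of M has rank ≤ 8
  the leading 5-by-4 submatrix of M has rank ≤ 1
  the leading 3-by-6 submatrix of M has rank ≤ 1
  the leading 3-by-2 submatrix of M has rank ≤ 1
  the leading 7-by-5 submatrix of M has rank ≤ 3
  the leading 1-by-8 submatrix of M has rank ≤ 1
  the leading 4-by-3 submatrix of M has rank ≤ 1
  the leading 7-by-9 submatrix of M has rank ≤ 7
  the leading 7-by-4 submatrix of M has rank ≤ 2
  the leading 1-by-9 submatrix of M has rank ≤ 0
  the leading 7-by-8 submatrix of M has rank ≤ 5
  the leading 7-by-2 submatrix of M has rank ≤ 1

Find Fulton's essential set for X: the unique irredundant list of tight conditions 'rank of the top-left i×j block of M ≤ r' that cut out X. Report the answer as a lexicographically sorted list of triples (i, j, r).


Reconstructing r_w from the 16 given conditions:

  R[1]: 0 | 0 | 0 | 0 | 0 | 0 | 0 | 0 | 0 | 1
  R[2]: 1 | 1 | 1 | 1 | 1 | 1 | 1 | 1 | 1 | 2
  R[3]: 1 | 1 | 1 | 1 | 1 | 1 | 2 | 2 | 2 | 3
  R[4]: 1 | 1 | 1 | 1 | 1 | 2 | 3 | 3 | 3 | 4
  R[5]: 1 | 1 | 1 | 1 | 2 | 3 | 4 | 4 | 4 | 5
  R[6]: 1 | 1 | 2 | 2 | 3 | 4 | 5 | 5 | 5 | 6
  R[7]: 1 | 1 | 2 | 2 | 3 | 4 | 5 | 5 | 6 | 7
  R[8]: 1 | 2 | 3 | 3 | 4 | 5 | 6 | 6 | 7 | 8
  R[9]: 1 | 2 | 3 | 4 | 5 | 6 | 7 | 7 | 8 | 9
  R[10]: 1 | 2 | 3 | 4 | 5 | 6 | 7 | 8 | 9 | 10

the unique w with this rank table is (10, 1, 7, 6, 5, 3, 9, 2, 4, 8).

|D(w)|=25, |Ess(w)|=7:

[(1, 9, 0), (3, 6, 1), (4, 5, 1), (5, 4, 1), (7, 2, 1), (7, 4, 2), (7, 8, 5)]


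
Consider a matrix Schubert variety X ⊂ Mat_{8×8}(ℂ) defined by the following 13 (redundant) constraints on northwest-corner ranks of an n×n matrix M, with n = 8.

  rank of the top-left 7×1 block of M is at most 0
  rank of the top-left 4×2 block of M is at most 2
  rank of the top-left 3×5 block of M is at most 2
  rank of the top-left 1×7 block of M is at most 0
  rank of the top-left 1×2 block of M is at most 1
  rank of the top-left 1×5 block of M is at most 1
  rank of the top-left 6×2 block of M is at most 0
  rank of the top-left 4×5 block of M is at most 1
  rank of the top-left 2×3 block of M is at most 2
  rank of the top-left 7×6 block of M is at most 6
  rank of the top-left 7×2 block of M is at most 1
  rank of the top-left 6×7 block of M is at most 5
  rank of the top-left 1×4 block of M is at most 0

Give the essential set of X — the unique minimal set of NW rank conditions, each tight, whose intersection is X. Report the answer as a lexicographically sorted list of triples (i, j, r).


Rank table r_w(8×8) implied by the 13 constraints:

  R[1]: 0 | 0 | 0 | 0 | 0 | 0 | 0 | 1
  R[2]: 0 | 0 | 1 | 1 | 1 | 1 | 1 | 2
  R[3]: 0 | 0 | 1 | 1 | 1 | 2 | 2 | 3
  R[4]: 0 | 0 | 1 | 1 | 1 | 2 | 3 | 4
  R[5]: 0 | 0 | 1 | 2 | 2 | 3 | 4 | 5
  R[6]: 0 | 0 | 1 | 2 | 3 | 4 | 5 | 6
  R[7]: 0 | 1 | 2 | 3 | 4 | 5 | 6 | 7
  R[8]: 1 | 2 | 3 | 4 | 5 | 6 | 7 | 8

giving w = (8, 3, 6, 7, 4, 5, 2, 1) via Δ²R.

D(w) has 22 cells with 4 SE-corners; essential set:

[(1, 7, 0), (4, 5, 1), (6, 2, 0), (7, 1, 0)]


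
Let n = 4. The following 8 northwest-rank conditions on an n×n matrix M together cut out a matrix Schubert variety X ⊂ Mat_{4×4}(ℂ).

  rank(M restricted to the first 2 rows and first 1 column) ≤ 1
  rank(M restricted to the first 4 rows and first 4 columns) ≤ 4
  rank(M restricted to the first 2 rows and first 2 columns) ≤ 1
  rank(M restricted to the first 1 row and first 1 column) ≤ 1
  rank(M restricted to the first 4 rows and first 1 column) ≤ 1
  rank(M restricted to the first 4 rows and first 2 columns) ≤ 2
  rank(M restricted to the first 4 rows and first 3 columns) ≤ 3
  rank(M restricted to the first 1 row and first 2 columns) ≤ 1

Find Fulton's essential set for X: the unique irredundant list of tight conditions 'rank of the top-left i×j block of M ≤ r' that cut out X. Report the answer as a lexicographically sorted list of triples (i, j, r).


The tightest implied rank at each (i,j), from the 8 conditions:

  1 1 1 1
  1 1 2 2
  1 2 3 3
  1 2 3 4

the unique w with this rank table is (1, 3, 2, 4).

D(w) has 1 cell with 1 SE-corner; essential set:

[(2, 2, 1)]


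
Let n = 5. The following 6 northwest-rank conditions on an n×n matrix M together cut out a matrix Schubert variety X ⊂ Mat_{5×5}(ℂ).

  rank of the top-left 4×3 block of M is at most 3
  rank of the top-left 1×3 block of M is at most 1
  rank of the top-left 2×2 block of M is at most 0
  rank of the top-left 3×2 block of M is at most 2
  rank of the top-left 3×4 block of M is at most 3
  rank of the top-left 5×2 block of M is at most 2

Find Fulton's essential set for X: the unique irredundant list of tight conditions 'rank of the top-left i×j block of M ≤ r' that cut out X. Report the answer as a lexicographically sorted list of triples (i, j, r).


Reconstructing r_w from the 6 given conditions:

  i=1: 0  0  1  1  1
  i=2: 0  0  1  2  2
  i=3: 1  1  2  3  3
  i=4: 1  2  3  4  4
  i=5: 1  2  3  4  5

reading off 1-entries of Δ²R: w = (3, 4, 1, 2, 5).

Rothe diagram D(w) (4 cells), 1 SE-corner (essential condition):

[(2, 2, 0)]


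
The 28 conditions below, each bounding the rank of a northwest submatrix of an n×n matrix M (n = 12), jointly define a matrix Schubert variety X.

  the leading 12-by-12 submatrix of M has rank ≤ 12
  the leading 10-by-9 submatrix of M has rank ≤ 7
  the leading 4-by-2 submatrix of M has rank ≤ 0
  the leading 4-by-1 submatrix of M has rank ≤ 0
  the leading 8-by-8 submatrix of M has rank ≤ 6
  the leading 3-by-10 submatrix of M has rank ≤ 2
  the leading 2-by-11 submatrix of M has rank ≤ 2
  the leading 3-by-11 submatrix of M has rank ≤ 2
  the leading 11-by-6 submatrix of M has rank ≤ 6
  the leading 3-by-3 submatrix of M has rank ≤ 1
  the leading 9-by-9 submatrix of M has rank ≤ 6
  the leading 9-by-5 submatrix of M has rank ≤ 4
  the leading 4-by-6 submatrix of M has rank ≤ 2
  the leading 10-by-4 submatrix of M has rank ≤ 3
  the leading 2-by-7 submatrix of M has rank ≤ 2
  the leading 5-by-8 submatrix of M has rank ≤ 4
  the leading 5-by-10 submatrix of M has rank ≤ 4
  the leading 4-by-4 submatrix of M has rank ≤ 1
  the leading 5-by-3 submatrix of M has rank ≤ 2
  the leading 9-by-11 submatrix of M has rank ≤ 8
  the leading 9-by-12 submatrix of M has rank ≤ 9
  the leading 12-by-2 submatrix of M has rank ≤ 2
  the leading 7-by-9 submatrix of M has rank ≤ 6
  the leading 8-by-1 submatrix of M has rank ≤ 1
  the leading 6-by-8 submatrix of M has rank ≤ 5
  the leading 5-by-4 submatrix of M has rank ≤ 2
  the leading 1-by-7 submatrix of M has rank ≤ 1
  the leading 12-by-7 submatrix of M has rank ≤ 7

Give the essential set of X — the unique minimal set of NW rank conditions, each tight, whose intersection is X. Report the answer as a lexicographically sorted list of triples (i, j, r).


Propagating the 28 rank bounds to every northwest block:

  i=1: 0  0  1  1  1  1  1  1  1  1  1  1
  i=2: 0  0  1  1  2  2  2  2  2  2  2  2
  i=3: 0  0  1  1  2  2  2  2  2  2  2  3
  i=4: 0  0  1  1  2  2  3  3  3  3  3  4
  i=5: 1  1  2  2  3  3  4  4  4  4  4  5
  i=6: 1  2  3  3  4  4  5  5  5  5  5  6
  i=7: 1  2  3  3  4  5  6  6  6  6  6  7
  i=8: 1  2  3  3  4  5  6  6  6  7  7  8
  i=9: 1  2  3  3  4  5  6  6  6  7  8  9
  i=10: 1  2  3  3  4  5  6  7  7  8  9  10
  i=11: 1  2  3  4  5  6  7  8  8  9  10  11
  i=12: 1  2  3  4  5  6  7  8  9  10  11  12

the unique w with this rank table is (3, 5, 12, 7, 1, 2, 6, 10, 11, 8, 4, 9).

Fulton essential set (6 of the 26 Rothe cells):

[(3, 11, 2), (4, 2, 0), (4, 4, 1), (4, 6, 2), (9, 9, 6), (10, 4, 3)]


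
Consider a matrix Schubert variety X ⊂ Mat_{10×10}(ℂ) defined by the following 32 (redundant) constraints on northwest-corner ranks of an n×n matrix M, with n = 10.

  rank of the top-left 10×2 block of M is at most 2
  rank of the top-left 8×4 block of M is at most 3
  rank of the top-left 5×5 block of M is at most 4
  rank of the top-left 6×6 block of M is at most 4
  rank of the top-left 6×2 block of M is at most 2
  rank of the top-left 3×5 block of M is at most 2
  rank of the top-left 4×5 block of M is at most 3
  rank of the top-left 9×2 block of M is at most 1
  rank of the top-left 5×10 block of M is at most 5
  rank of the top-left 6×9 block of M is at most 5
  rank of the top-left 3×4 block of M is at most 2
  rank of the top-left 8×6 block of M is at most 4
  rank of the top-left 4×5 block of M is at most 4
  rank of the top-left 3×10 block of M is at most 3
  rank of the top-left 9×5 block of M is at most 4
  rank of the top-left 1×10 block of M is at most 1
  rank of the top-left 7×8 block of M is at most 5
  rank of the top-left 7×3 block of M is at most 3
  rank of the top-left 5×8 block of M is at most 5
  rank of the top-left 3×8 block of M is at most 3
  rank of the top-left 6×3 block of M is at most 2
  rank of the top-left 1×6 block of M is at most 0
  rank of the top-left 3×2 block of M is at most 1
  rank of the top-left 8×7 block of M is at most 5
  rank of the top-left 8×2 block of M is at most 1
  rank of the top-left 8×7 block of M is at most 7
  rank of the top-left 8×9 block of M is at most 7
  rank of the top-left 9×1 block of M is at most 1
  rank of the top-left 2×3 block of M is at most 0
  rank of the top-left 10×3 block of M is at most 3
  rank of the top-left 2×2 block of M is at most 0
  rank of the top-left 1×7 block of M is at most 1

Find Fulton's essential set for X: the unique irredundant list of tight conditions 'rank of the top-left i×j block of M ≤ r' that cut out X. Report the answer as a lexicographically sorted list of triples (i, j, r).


Reconstructing r_w from the 32 given conditions:

  R[1]: 0, 0, 0, 0, 0, 0, 1, 1, 1, 1
  R[2]: 0, 0, 0, 1, 1, 1, 2, 2, 2, 2
  R[3]: 1, 1, 1, 2, 2, 2, 3, 3, 3, 3
  R[4]: 1, 1, 2, 3, 3, 3, 4, 4, 4, 4
  R[5]: 1, 1, 2, 3, 4, 4, 5, 5, 5, 5
  R[6]: 1, 1, 2, 3, 4, 4, 5, 5, 5, 6
  R[7]: 1, 1, 2, 3, 4, 4, 5, 5, 6, 7
  R[8]: 1, 1, 2, 3, 4, 4, 5, 6, 7, 8
  R[9]: 1, 1, 2, 3, 4, 5, 6, 7, 8, 9
  R[10]: 1, 2, 3, 4, 5, 6, 7, 8, 9, 10

hence w(1..10) = (7, 4, 1, 3, 5, 10, 9, 8, 6, 2).

ℓ(w)=21; the 6 essential cells (i,j,r):

[(1, 6, 0), (2, 3, 0), (6, 9, 5), (7, 8, 5), (8, 6, 4), (9, 2, 1)]


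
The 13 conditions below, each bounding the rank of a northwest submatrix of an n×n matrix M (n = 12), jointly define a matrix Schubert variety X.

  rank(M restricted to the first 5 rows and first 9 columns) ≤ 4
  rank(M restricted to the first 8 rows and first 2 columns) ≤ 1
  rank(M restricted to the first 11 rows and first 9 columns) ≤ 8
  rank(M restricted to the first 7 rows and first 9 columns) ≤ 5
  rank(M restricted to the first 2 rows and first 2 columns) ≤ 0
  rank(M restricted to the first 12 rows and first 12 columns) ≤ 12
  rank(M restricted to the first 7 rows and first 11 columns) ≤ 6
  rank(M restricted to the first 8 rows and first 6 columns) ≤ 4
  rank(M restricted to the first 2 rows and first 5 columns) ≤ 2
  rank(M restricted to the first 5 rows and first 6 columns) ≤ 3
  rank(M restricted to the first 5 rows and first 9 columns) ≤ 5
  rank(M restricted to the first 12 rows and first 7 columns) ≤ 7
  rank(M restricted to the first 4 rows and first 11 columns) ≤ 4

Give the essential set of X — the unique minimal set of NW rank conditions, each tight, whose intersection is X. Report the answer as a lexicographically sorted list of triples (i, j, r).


Computing R[i][j] = min implied NW-rank bound (n=12, 13 conditions):

  i=1: 0, 0, 1, 1, 1, 1, 1, 1, 1, 1, 1, 1
  i=2: 0, 0, 1, 2, 2, 2, 2, 2, 2, 2, 2, 2
  i=3: 1, 1, 2, 3, 3, 3, 3, 3, 3, 3, 3, 3
  i=4: 1, 1, 2, 3, 3, 3, 4, 4, 4, 4, 4, 4
  i=5: 1, 1, 2, 3, 3, 3, 4, 4, 4, 5, 5, 5
  i=6: 1, 1, 2, 3, 4, 4, 5, 5, 5, 6, 6, 6
  i=7: 1, 1, 2, 3, 4, 4, 5, 5, 5, 6, 6, 7
  i=8: 1, 1, 2, 3, 4, 4, 5, 6, 6, 7, 7, 8
  i=9: 1, 2, 3, 4, 5, 5, 6, 7, 7, 8, 8, 9
  i=10: 1, 2, 3, 4, 5, 6, 7, 8, 8, 9, 9, 10
  i=11: 1, 2, 3, 4, 5, 6, 7, 8, 8, 9, 10, 11
  i=12: 1, 2, 3, 4, 5, 6, 7, 8, 9, 10, 11, 12

so w = (3, 4, 1, 7, 10, 5, 12, 8, 2, 6, 11, 9).

Fulton essential set (8 of the 21 Rothe cells):

[(2, 2, 0), (5, 6, 3), (5, 9, 4), (7, 9, 5), (7, 11, 6), (8, 2, 1), (8, 6, 4), (11, 9, 8)]


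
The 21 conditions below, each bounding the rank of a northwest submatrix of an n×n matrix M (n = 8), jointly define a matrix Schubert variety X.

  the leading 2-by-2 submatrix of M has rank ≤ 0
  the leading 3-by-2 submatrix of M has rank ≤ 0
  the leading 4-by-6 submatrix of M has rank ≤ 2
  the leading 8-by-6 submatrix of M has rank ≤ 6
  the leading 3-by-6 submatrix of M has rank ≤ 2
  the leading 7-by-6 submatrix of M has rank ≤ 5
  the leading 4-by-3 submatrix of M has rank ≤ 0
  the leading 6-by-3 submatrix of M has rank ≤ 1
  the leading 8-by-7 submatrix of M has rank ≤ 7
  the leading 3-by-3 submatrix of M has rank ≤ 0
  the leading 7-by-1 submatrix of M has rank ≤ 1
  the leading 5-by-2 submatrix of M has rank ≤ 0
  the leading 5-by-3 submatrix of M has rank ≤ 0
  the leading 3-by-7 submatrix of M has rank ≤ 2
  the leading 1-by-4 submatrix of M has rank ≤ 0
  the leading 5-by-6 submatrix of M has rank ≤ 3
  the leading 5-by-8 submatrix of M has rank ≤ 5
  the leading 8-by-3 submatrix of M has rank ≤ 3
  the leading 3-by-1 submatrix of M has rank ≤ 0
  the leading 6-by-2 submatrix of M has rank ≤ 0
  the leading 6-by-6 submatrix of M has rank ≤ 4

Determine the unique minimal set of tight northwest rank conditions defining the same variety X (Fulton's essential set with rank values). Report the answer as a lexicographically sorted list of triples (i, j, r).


Rank table r_w(8×8) implied by the 21 constraints:

  row 1: 0 | 0 | 0 | 0 | 1 | 1 | 1 | 1
  row 2: 0 | 0 | 0 | 1 | 2 | 2 | 2 | 2
  row 3: 0 | 0 | 0 | 1 | 2 | 2 | 2 | 3
  row 4: 0 | 0 | 0 | 1 | 2 | 2 | 3 | 4
  row 5: 0 | 0 | 0 | 1 | 2 | 3 | 4 | 5
  row 6: 0 | 0 | 1 | 2 | 3 | 4 | 5 | 6
  row 7: 1 | 1 | 2 | 3 | 4 | 5 | 6 | 7
  row 8: 1 | 2 | 3 | 4 | 5 | 6 | 7 | 8

hence w(1..8) = (5, 4, 8, 7, 6, 3, 1, 2).

D(w) has 21 cells with 5 SE-corners; essential set:

[(1, 4, 0), (3, 7, 2), (4, 6, 2), (5, 3, 0), (6, 2, 0)]


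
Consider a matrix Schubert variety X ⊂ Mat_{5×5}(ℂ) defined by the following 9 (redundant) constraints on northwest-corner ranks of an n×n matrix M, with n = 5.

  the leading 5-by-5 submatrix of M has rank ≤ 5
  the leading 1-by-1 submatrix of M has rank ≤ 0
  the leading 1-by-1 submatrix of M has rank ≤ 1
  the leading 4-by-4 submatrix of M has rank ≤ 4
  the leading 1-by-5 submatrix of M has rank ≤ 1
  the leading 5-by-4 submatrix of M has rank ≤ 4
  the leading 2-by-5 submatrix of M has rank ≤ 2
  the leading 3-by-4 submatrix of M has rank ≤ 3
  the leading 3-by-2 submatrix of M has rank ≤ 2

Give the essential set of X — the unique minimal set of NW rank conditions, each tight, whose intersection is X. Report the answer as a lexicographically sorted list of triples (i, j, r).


Rank table r_w(5×5) implied by the 9 constraints:

  R[1]: 0, 1, 1, 1, 1
  R[2]: 1, 2, 2, 2, 2
  R[3]: 1, 2, 3, 3, 3
  R[4]: 1, 2, 3, 4, 4
  R[5]: 1, 2, 3, 4, 5

so w = (2, 1, 3, 4, 5).

D(w) has 1 cell with 1 SE-corner; essential set:

[(1, 1, 0)]


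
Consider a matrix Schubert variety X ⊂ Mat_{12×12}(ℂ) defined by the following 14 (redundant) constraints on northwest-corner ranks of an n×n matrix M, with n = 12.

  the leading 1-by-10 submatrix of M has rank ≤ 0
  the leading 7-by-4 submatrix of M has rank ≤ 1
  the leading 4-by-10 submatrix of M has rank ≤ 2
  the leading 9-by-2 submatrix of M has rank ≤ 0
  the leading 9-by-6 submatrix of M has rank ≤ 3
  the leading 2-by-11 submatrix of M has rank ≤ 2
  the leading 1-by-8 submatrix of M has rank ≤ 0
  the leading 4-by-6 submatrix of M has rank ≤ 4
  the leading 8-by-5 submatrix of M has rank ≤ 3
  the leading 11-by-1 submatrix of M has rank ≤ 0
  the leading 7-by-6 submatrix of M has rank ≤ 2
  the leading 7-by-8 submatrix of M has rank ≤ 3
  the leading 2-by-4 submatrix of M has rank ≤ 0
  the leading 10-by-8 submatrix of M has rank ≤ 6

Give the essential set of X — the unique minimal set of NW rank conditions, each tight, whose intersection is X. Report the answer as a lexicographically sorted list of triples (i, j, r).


Reconstructing r_w from the 14 given conditions:

  row 1: 0, 0, 0, 0, 0, 0, 0, 0, 0, 0, 1, 1
  row 2: 0, 0, 0, 0, 1, 1, 1, 1, 1, 1, 2, 2
  row 3: 0, 0, 1, 1, 2, 2, 2, 2, 2, 2, 3, 3
  row 4: 0, 0, 1, 1, 2, 2, 2, 2, 2, 2, 3, 4
  row 5: 0, 0, 1, 1, 2, 2, 3, 3, 3, 3, 4, 5
  row 6: 0, 0, 1, 1, 2, 2, 3, 3, 4, 4, 5, 6
  row 7: 0, 0, 1, 1, 2, 2, 3, 3, 4, 5, 6, 7
  row 8: 0, 0, 1, 2, 3, 3, 4, 4, 5, 6, 7, 8
  row 9: 0, 0, 1, 2, 3, 3, 4, 5, 6, 7, 8, 9
  row 10: 0, 1, 2, 3, 4, 4, 5, 6, 7, 8, 9, 10
  row 11: 0, 1, 2, 3, 4, 5, 6, 7, 8, 9, 10, 11
  row 12: 1, 2, 3, 4, 5, 6, 7, 8, 9, 10, 11, 12

giving w = (11, 5, 3, 12, 7, 9, 10, 4, 8, 2, 6, 1) via Δ²R.

D(w) has 45 cells with 9 SE-corners; essential set:

[(1, 10, 0), (2, 4, 0), (4, 10, 2), (7, 4, 1), (7, 6, 2), (7, 8, 3), (9, 2, 0), (9, 6, 3), (11, 1, 0)]


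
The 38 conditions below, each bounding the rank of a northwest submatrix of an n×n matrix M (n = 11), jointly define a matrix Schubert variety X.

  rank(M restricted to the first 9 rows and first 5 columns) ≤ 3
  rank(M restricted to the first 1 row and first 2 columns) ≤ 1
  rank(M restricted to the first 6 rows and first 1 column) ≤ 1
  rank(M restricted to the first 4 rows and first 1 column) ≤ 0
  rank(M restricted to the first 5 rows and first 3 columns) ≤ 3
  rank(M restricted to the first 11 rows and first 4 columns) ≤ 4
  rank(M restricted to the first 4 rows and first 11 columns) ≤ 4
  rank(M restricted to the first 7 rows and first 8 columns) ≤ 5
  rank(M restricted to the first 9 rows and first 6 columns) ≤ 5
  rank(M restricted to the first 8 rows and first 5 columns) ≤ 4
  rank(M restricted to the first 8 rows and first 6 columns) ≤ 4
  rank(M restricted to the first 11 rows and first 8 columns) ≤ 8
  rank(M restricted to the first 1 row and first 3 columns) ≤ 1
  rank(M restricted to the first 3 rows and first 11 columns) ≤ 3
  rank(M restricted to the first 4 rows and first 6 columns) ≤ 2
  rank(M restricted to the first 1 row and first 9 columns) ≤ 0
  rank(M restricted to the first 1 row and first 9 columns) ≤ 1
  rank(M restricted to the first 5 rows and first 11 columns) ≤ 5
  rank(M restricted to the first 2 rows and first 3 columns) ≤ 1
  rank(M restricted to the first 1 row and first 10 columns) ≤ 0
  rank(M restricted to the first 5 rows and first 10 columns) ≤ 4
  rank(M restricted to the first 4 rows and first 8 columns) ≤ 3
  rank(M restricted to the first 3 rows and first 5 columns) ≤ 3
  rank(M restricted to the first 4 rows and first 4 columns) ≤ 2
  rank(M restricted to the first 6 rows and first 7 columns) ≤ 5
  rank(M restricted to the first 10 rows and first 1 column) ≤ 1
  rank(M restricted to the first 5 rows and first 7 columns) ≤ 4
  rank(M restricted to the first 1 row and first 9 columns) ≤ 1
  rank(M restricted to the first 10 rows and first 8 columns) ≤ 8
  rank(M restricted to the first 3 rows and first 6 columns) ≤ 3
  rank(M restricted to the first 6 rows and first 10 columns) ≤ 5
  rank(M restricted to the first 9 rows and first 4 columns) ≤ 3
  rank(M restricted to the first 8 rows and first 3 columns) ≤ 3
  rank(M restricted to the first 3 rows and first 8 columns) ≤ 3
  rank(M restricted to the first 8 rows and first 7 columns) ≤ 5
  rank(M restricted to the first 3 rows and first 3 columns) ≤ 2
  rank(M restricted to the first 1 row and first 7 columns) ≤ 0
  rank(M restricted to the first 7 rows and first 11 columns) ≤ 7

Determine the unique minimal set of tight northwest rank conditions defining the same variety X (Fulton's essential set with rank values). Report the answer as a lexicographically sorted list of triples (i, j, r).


Propagating the 38 rank bounds to every northwest block:

  0, 0, 0, 0, 0, 0, 0, 0, 0, 0, 1
  0, 1, 1, 1, 1, 1, 1, 1, 1, 1, 2
  0, 1, 2, 2, 2, 2, 2, 2, 2, 2, 3
  0, 1, 2, 2, 2, 2, 3, 3, 3, 3, 4
  1, 2, 3, 3, 3, 3, 4, 4, 4, 4, 5
  1, 2, 3, 3, 3, 4, 5, 5, 5, 5, 6
  1, 2, 3, 3, 3, 4, 5, 5, 6, 6, 7
  1, 2, 3, 3, 3, 4, 5, 6, 7, 7, 8
  1, 2, 3, 3, 3, 4, 5, 6, 7, 8, 9
  1, 2, 3, 4, 4, 5, 6, 7, 8, 9, 10
  1, 2, 3, 4, 5, 6, 7, 8, 9, 10, 11

so w = (11, 2, 3, 7, 1, 6, 9, 8, 10, 4, 5).

Rothe diagram D(w) (25 cells), 5 SE-corners (essential conditions):

[(1, 10, 0), (4, 1, 0), (4, 6, 2), (7, 8, 5), (9, 5, 3)]


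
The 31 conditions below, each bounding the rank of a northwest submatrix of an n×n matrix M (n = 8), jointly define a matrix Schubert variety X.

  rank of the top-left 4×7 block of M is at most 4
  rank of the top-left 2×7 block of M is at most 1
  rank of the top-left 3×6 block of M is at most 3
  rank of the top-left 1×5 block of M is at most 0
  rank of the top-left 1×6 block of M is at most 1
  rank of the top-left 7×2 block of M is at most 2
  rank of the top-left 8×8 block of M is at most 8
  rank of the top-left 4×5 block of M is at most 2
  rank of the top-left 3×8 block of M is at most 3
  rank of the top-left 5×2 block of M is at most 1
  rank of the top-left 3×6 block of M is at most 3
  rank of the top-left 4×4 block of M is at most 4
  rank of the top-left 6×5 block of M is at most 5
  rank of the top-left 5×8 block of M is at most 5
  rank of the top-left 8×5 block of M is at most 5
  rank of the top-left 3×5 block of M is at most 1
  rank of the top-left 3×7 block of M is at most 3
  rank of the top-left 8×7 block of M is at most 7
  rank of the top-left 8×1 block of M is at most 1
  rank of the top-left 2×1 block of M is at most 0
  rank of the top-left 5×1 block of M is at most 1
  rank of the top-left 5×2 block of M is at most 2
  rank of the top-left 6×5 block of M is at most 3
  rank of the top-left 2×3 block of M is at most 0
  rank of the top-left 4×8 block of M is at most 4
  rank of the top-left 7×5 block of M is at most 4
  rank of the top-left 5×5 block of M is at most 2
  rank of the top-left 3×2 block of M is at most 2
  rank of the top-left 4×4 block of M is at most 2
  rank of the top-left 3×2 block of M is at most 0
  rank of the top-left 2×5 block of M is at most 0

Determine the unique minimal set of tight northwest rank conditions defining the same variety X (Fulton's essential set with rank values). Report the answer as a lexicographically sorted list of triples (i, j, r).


The tightest implied rank at each (i,j), from the 31 conditions:

  R[1]: 0 0 0 0 0 1 1 1
  R[2]: 0 0 0 0 0 1 1 2
  R[3]: 0 0 1 1 1 2 2 3
  R[4]: 1 1 2 2 2 3 3 4
  R[5]: 1 1 2 2 2 3 4 5
  R[6]: 1 2 3 3 3 4 5 6
  R[7]: 1 2 3 4 4 5 6 7
  R[8]: 1 2 3 4 5 6 7 8

reading off 1-entries of Δ²R: w = (6, 8, 3, 1, 7, 2, 4, 5).

Rothe diagram D(w) (16 cells), 5 SE-corners (essential conditions):

[(2, 5, 0), (2, 7, 1), (3, 2, 0), (5, 2, 1), (5, 5, 2)]


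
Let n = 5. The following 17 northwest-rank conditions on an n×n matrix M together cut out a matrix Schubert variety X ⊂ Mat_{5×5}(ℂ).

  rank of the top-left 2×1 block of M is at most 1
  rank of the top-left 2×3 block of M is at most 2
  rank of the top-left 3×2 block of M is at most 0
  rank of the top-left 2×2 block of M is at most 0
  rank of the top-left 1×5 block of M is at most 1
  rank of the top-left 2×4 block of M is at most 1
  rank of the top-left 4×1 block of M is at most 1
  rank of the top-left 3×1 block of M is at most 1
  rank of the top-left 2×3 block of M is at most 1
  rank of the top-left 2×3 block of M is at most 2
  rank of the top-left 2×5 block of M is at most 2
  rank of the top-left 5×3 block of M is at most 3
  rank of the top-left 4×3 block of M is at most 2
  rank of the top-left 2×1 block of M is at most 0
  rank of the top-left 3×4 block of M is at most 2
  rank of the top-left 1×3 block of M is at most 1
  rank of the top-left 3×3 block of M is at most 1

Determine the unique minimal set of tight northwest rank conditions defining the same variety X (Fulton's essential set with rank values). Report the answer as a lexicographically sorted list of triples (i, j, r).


Rank table r_w(5×5) implied by the 17 constraints:

  R[1]: 0, 0, 1, 1, 1
  R[2]: 0, 0, 1, 1, 2
  R[3]: 0, 0, 1, 2, 3
  R[4]: 1, 1, 2, 3, 4
  R[5]: 1, 2, 3, 4, 5

reading off 1-entries of Δ²R: w = (3, 5, 4, 1, 2).

|D(w)|=7, |Ess(w)|=2:

[(2, 4, 1), (3, 2, 0)]


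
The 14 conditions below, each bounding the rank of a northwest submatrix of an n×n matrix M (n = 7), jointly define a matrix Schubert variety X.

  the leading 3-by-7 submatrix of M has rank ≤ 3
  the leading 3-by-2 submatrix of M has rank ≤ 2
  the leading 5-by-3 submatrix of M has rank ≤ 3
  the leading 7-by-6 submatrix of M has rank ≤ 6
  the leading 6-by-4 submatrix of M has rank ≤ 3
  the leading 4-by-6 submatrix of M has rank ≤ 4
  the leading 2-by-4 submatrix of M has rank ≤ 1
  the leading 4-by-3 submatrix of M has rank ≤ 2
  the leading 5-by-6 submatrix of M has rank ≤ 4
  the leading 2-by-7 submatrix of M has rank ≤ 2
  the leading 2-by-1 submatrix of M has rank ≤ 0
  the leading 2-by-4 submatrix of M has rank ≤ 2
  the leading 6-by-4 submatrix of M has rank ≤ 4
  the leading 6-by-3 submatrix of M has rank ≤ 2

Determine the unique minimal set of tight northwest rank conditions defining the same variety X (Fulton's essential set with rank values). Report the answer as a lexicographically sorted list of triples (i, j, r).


Reconstructing r_w from the 14 given conditions:

  i=1: 0, 1, 1, 1, 1, 1, 1
  i=2: 0, 1, 1, 1, 2, 2, 2
  i=3: 1, 2, 2, 2, 3, 3, 3
  i=4: 1, 2, 2, 3, 4, 4, 4
  i=5: 1, 2, 2, 3, 4, 4, 5
  i=6: 1, 2, 2, 3, 4, 5, 6
  i=7: 1, 2, 3, 4, 5, 6, 7

hence w(1..7) = (2, 5, 1, 4, 7, 6, 3).

Fulton essential set (4 of the 8 Rothe cells):

[(2, 1, 0), (2, 4, 1), (5, 6, 4), (6, 3, 2)]


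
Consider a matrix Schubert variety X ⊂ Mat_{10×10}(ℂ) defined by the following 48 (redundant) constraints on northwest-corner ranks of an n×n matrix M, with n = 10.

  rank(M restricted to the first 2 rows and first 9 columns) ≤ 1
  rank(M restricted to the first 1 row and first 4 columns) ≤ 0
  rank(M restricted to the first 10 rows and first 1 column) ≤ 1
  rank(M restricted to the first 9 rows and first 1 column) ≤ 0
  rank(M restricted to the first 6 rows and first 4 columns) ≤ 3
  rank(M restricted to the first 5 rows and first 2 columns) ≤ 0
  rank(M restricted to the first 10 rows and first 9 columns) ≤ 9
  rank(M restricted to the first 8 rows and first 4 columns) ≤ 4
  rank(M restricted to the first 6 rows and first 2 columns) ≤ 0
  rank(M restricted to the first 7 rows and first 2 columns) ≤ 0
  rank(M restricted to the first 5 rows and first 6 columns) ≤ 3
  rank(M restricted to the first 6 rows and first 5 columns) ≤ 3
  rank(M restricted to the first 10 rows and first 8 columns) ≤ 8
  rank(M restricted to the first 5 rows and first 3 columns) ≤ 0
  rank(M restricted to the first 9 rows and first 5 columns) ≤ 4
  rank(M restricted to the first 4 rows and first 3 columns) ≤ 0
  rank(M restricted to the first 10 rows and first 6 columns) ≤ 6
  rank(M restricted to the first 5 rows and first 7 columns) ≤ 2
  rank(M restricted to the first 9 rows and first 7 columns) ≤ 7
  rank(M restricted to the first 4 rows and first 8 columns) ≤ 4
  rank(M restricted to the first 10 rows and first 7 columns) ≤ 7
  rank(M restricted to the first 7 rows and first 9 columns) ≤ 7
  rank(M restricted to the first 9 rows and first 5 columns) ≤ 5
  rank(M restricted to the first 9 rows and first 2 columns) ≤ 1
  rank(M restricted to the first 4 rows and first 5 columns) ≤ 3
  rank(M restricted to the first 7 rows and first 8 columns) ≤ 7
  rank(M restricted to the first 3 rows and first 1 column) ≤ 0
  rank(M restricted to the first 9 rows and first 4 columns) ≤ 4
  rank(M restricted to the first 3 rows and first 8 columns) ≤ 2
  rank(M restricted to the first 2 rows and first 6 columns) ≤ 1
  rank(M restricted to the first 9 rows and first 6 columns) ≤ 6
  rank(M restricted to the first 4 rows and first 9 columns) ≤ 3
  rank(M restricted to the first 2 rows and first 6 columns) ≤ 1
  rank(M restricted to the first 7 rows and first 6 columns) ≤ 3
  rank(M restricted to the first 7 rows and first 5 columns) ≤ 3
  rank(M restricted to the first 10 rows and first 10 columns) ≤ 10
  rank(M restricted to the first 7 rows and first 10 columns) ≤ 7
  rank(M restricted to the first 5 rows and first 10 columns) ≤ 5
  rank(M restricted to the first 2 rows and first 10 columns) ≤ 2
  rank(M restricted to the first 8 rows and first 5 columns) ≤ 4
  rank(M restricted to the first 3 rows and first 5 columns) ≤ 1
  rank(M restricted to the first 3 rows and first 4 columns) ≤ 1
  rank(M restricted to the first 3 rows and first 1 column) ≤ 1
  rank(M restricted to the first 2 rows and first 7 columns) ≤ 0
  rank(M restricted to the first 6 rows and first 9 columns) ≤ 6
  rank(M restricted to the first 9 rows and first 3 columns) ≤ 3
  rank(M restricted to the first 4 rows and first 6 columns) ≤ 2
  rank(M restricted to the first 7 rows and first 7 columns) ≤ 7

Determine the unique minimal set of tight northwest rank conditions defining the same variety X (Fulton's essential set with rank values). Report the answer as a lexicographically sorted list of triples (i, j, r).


Propagating the 48 rank bounds to every northwest block:

  i=1: 0, 0, 0, 0, 0, 0, 0, 1, 1, 1
  i=2: 0, 0, 0, 0, 0, 0, 0, 1, 1, 2
  i=3: 0, 0, 0, 1, 1, 1, 1, 2, 2, 3
  i=4: 0, 0, 0, 1, 2, 2, 2, 3, 3, 4
  i=5: 0, 0, 0, 1, 2, 2, 2, 3, 4, 5
  i=6: 0, 0, 1, 2, 3, 3, 3, 4, 5, 6
  i=7: 0, 0, 1, 2, 3, 3, 4, 5, 6, 7
  i=8: 0, 1, 2, 3, 4, 4, 5, 6, 7, 8
  i=9: 0, 1, 2, 3, 4, 5, 6, 7, 8, 9
  i=10: 1, 2, 3, 4, 5, 6, 7, 8, 9, 10

so w = (8, 10, 4, 5, 9, 3, 7, 2, 6, 1).

ℓ(w)=33; the 7 essential cells (i,j,r):

[(2, 7, 0), (2, 9, 1), (5, 3, 0), (5, 7, 2), (7, 2, 0), (7, 6, 3), (9, 1, 0)]


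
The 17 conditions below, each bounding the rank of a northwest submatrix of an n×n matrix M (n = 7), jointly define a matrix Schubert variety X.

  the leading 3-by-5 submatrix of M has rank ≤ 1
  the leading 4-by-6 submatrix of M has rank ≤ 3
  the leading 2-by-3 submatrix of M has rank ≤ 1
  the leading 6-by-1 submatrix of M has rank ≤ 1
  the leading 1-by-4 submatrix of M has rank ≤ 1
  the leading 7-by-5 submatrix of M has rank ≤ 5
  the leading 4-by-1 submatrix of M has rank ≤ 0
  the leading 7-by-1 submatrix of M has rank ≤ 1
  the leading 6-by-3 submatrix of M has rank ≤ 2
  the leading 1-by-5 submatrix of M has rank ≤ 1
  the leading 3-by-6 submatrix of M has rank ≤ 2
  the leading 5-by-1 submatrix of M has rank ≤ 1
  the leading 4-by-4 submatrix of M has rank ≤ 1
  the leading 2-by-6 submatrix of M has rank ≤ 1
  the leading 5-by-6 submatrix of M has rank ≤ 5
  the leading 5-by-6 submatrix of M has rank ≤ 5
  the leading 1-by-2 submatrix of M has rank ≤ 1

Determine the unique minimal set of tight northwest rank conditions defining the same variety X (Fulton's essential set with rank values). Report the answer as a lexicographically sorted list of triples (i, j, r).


Rank table r_w(7×7) implied by the 17 constraints:

  row 1: 0  1  1  1  1  1  1
  row 2: 0  1  1  1  1  1  2
  row 3: 0  1  1  1  1  2  3
  row 4: 0  1  1  1  2  3  4
  row 5: 1  2  2  2  3  4  5
  row 6: 1  2  2  3  4  5  6
  row 7: 1  2  3  4  5  6  7

the unique w with this rank table is (2, 7, 6, 5, 1, 4, 3).

Fulton essential set (5 of the 14 Rothe cells):

[(2, 6, 1), (3, 5, 1), (4, 1, 0), (4, 4, 1), (6, 3, 2)]


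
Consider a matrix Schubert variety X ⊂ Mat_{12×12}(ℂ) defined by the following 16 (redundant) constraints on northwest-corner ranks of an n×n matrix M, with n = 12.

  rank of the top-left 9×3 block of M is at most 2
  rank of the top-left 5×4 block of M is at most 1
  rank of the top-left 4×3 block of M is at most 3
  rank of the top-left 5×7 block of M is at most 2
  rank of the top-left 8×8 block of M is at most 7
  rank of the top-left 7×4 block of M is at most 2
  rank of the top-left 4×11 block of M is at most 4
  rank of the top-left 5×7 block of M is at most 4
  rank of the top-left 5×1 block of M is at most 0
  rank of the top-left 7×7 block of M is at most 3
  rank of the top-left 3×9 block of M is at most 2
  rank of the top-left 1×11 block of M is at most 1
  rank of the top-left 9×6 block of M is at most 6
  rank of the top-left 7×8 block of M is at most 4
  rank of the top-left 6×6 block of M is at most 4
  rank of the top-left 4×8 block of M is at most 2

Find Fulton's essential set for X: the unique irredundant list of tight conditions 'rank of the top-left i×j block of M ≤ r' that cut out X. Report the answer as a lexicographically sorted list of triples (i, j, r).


Recovering R(i,j) via the rank-extension bound from the 16 conditions:

  R[1]: 0 | 1 | 1 | 1 | 1 | 1 | 1 | 1 | 1 | 1 | 1 | 1
  R[2]: 0 | 1 | 1 | 1 | 2 | 2 | 2 | 2 | 2 | 2 | 2 | 2
  R[3]: 0 | 1 | 1 | 1 | 2 | 2 | 2 | 2 | 2 | 3 | 3 | 3
  R[4]: 0 | 1 | 1 | 1 | 2 | 2 | 2 | 2 | 3 | 4 | 4 | 4
  R[5]: 0 | 1 | 1 | 1 | 2 | 2 | 2 | 3 | 4 | 5 | 5 | 5
  R[6]: 1 | 2 | 2 | 2 | 3 | 3 | 3 | 4 | 5 | 6 | 6 | 6
  R[7]: 1 | 2 | 2 | 2 | 3 | 3 | 3 | 4 | 5 | 6 | 7 | 7
  R[8]: 1 | 2 | 2 | 3 | 4 | 4 | 4 | 5 | 6 | 7 | 8 | 8
  R[9]: 1 | 2 | 2 | 3 | 4 | 5 | 5 | 6 | 7 | 8 | 9 | 9
  R[10]: 1 | 2 | 3 | 4 | 5 | 6 | 6 | 7 | 8 | 9 | 10 | 10
  R[11]: 1 | 2 | 3 | 4 | 5 | 6 | 7 | 8 | 9 | 10 | 11 | 11
  R[12]: 1 | 2 | 3 | 4 | 5 | 6 | 7 | 8 | 9 | 10 | 11 | 12

hence w(1..12) = (2, 5, 10, 9, 8, 1, 11, 4, 6, 3, 7, 12).

Rothe diagram D(w) (28 cells), 8 SE-corners (essential conditions):

[(3, 9, 2), (4, 8, 2), (5, 1, 0), (5, 4, 1), (5, 7, 2), (7, 4, 2), (7, 7, 3), (9, 3, 2)]


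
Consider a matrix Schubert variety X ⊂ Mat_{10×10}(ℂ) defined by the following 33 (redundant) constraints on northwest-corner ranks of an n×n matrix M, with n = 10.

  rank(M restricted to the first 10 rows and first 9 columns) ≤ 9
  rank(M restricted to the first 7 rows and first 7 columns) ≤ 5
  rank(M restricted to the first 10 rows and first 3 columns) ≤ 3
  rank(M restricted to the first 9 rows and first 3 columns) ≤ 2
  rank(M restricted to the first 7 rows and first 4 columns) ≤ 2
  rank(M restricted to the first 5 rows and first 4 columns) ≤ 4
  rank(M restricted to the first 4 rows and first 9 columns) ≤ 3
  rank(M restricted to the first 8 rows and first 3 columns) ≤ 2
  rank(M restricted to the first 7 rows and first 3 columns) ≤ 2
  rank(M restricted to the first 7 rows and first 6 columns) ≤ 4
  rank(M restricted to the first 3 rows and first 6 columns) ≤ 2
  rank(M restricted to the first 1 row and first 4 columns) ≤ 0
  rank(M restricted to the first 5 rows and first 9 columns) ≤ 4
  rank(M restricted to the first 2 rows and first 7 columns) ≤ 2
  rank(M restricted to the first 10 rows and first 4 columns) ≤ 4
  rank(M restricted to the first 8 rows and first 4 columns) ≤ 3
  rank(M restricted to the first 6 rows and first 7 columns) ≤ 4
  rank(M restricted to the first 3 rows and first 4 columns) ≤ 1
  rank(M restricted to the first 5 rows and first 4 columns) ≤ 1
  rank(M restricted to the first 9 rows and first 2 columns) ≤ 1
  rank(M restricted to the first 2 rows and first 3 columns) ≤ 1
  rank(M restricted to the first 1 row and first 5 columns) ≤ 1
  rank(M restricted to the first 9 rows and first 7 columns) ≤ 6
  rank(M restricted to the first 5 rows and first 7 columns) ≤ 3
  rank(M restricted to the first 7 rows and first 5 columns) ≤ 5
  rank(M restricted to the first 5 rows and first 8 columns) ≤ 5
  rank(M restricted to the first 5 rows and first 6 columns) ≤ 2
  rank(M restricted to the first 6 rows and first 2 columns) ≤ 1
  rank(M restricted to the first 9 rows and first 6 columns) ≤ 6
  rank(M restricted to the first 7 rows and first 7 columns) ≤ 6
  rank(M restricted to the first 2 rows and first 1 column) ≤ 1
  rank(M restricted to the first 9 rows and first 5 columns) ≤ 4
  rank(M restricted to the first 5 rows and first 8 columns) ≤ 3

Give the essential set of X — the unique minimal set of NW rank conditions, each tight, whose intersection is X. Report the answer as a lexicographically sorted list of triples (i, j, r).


Recovering R(i,j) via the rank-extension bound from the 33 conditions:

  0, 0, 0, 0, 1, 1, 1, 1, 1, 1
  1, 1, 1, 1, 2, 2, 2, 2, 2, 2
  1, 1, 1, 1, 2, 2, 3, 3, 3, 3
  1, 1, 1, 1, 2, 2, 3, 3, 3, 4
  1, 1, 1, 1, 2, 2, 3, 3, 4, 5
  1, 1, 2, 2, 3, 3, 4, 4, 5, 6
  1, 1, 2, 2, 3, 4, 5, 5, 6, 7
  1, 1, 2, 3, 4, 5, 6, 6, 7, 8
  1, 1, 2, 3, 4, 5, 6, 7, 8, 9
  1, 2, 3, 4, 5, 6, 7, 8, 9, 10

second differences of R give the permutation w = (5, 1, 7, 10, 9, 3, 6, 4, 8, 2).

Fulton essential set (7 of the 24 Rothe cells):

[(1, 4, 0), (4, 9, 3), (5, 4, 1), (5, 6, 2), (5, 8, 3), (7, 4, 2), (9, 2, 1)]
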